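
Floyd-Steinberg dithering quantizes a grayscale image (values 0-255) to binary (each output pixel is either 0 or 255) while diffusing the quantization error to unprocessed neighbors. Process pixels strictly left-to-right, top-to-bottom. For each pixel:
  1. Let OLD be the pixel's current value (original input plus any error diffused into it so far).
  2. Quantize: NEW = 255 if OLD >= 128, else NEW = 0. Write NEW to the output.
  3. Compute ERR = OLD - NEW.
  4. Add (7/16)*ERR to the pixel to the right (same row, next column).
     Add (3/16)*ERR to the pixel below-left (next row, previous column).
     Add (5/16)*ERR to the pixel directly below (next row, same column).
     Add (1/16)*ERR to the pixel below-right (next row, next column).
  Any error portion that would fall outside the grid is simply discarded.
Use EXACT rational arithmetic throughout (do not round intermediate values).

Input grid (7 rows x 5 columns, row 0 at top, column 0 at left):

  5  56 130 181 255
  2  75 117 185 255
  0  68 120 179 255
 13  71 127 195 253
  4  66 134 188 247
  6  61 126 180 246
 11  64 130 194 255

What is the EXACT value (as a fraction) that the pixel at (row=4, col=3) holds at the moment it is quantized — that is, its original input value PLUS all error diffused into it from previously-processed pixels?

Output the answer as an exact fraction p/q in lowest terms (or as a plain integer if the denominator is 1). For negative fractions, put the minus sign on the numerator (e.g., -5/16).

(0,0): OLD=5 → NEW=0, ERR=5
(0,1): OLD=931/16 → NEW=0, ERR=931/16
(0,2): OLD=39797/256 → NEW=255, ERR=-25483/256
(0,3): OLD=562995/4096 → NEW=255, ERR=-481485/4096
(0,4): OLD=13341285/65536 → NEW=255, ERR=-3370395/65536
(1,0): OLD=3705/256 → NEW=0, ERR=3705/256
(1,1): OLD=166223/2048 → NEW=0, ERR=166223/2048
(1,2): OLD=6750075/65536 → NEW=0, ERR=6750075/65536
(1,3): OLD=46520863/262144 → NEW=255, ERR=-20325857/262144
(1,4): OLD=829043581/4194304 → NEW=255, ERR=-240503939/4194304
(2,0): OLD=646869/32768 → NEW=0, ERR=646869/32768
(2,1): OLD=128153719/1048576 → NEW=0, ERR=128153719/1048576
(2,2): OLD=3291543845/16777216 → NEW=255, ERR=-986646235/16777216
(2,3): OLD=33481120671/268435456 → NEW=0, ERR=33481120671/268435456
(2,4): OLD=1231809567129/4294967296 → NEW=255, ERR=136592906649/4294967296
(3,0): OLD=706064005/16777216 → NEW=0, ERR=706064005/16777216
(3,1): OLD=15812460577/134217728 → NEW=0, ERR=15812460577/134217728
(3,2): OLD=821154309947/4294967296 → NEW=255, ERR=-274062350533/4294967296
(3,3): OLD=1789693555907/8589934592 → NEW=255, ERR=-400739765053/8589934592
(3,4): OLD=34404201801007/137438953472 → NEW=255, ERR=-642731334353/137438953472
(4,0): OLD=84269876523/2147483648 → NEW=0, ERR=84269876523/2147483648
(4,1): OLD=7603822761899/68719476736 → NEW=0, ERR=7603822761899/68719476736
(4,2): OLD=177114554866789/1099511627776 → NEW=255, ERR=-103260910216091/1099511627776
(4,3): OLD=2242445641442731/17592186044416 → NEW=0, ERR=2242445641442731/17592186044416
Target (4,3): original=188, with diffused error = 2242445641442731/17592186044416

Answer: 2242445641442731/17592186044416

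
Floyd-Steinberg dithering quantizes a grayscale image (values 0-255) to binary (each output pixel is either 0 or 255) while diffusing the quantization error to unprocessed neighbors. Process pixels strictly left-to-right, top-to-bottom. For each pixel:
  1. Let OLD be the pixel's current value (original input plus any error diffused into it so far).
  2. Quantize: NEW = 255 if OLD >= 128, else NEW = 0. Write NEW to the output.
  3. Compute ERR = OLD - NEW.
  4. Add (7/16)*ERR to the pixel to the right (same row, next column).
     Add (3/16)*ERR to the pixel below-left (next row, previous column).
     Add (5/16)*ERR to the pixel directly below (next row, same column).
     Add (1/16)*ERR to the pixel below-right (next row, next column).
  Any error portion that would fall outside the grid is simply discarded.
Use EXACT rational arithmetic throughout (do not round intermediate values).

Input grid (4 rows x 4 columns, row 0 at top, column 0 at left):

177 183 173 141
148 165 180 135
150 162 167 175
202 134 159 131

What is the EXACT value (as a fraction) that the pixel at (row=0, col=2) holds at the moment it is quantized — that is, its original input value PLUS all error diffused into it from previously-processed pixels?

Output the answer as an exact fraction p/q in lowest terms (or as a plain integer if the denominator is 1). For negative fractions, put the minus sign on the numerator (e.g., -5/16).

(0,0): OLD=177 → NEW=255, ERR=-78
(0,1): OLD=1191/8 → NEW=255, ERR=-849/8
(0,2): OLD=16201/128 → NEW=0, ERR=16201/128
Target (0,2): original=173, with diffused error = 16201/128

Answer: 16201/128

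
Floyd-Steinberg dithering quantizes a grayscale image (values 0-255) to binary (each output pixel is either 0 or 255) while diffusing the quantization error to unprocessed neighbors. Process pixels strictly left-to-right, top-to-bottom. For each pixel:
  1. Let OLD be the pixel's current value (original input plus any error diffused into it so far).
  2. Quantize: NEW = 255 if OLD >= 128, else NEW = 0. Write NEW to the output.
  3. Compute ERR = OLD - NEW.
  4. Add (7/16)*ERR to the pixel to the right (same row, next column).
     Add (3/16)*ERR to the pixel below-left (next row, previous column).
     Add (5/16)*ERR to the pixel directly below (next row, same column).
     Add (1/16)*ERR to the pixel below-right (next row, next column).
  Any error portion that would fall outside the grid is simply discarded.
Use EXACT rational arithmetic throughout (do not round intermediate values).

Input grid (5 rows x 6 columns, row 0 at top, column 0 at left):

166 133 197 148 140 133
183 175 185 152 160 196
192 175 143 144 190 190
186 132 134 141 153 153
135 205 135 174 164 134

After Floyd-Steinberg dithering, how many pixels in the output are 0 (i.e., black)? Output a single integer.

(0,0): OLD=166 → NEW=255, ERR=-89
(0,1): OLD=1505/16 → NEW=0, ERR=1505/16
(0,2): OLD=60967/256 → NEW=255, ERR=-4313/256
(0,3): OLD=576017/4096 → NEW=255, ERR=-468463/4096
(0,4): OLD=5895799/65536 → NEW=0, ERR=5895799/65536
(0,5): OLD=180731201/1048576 → NEW=255, ERR=-86655679/1048576
(1,0): OLD=44243/256 → NEW=255, ERR=-21037/256
(1,1): OLD=327109/2048 → NEW=255, ERR=-195131/2048
(1,2): OLD=8027177/65536 → NEW=0, ERR=8027177/65536
(1,3): OLD=48670005/262144 → NEW=255, ERR=-18176715/262144
(1,4): OLD=2267176895/16777216 → NEW=255, ERR=-2011013185/16777216
(1,5): OLD=33113127305/268435456 → NEW=0, ERR=33113127305/268435456
(2,0): OLD=4864583/32768 → NEW=255, ERR=-3491257/32768
(2,1): OLD=122098301/1048576 → NEW=0, ERR=122098301/1048576
(2,2): OLD=3577976503/16777216 → NEW=255, ERR=-700213577/16777216
(2,3): OLD=11979289791/134217728 → NEW=0, ERR=11979289791/134217728
(2,4): OLD=903599214269/4294967296 → NEW=255, ERR=-191617446211/4294967296
(2,5): OLD=13849609265403/68719476736 → NEW=255, ERR=-3673857302277/68719476736
(3,0): OLD=2928255959/16777216 → NEW=255, ERR=-1349934121/16777216
(3,1): OLD=15931820555/134217728 → NEW=0, ERR=15931820555/134217728
(3,2): OLD=211421730769/1073741824 → NEW=255, ERR=-62382434351/1073741824
(3,3): OLD=9105317410163/68719476736 → NEW=255, ERR=-8418149157517/68719476736
(3,4): OLD=44540331858195/549755813888 → NEW=0, ERR=44540331858195/549755813888
(3,5): OLD=1486103230199101/8796093022208 → NEW=255, ERR=-756900490463939/8796093022208
(4,0): OLD=283708389305/2147483648 → NEW=255, ERR=-263899940935/2147483648
(4,1): OLD=5923906249701/34359738368 → NEW=255, ERR=-2837827034139/34359738368
(4,2): OLD=71644756931103/1099511627776 → NEW=0, ERR=71644756931103/1099511627776
(4,3): OLD=3092464116018491/17592186044416 → NEW=255, ERR=-1393543325307589/17592186044416
(4,4): OLD=36837096873597675/281474976710656 → NEW=255, ERR=-34939022187619605/281474976710656
(4,5): OLD=260609766191474829/4503599627370496 → NEW=0, ERR=260609766191474829/4503599627370496
Output grid:
  Row 0: #.##.#  (2 black, running=2)
  Row 1: ##.##.  (2 black, running=4)
  Row 2: #.#.##  (2 black, running=6)
  Row 3: #.##.#  (2 black, running=8)
  Row 4: ##.##.  (2 black, running=10)

Answer: 10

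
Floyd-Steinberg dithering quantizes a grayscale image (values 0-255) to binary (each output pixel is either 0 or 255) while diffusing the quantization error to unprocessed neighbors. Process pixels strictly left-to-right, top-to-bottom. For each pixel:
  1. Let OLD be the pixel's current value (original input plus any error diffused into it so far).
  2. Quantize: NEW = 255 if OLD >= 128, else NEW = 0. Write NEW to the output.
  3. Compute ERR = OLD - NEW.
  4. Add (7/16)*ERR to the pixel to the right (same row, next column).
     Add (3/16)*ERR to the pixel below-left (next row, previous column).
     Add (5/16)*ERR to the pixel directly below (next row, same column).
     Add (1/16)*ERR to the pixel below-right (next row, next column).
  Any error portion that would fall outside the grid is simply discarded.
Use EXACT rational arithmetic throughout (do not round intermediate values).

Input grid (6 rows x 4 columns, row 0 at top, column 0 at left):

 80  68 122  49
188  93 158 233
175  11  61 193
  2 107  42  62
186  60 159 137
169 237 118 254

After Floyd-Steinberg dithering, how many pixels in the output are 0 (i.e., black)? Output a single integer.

(0,0): OLD=80 → NEW=0, ERR=80
(0,1): OLD=103 → NEW=0, ERR=103
(0,2): OLD=2673/16 → NEW=255, ERR=-1407/16
(0,3): OLD=2695/256 → NEW=0, ERR=2695/256
(1,0): OLD=3717/16 → NEW=255, ERR=-363/16
(1,1): OLD=13283/128 → NEW=0, ERR=13283/128
(1,2): OLD=755023/4096 → NEW=255, ERR=-289457/4096
(1,3): OLD=13099097/65536 → NEW=255, ERR=-3612583/65536
(2,0): OLD=383729/2048 → NEW=255, ERR=-138511/2048
(2,1): OLD=-54277/65536 → NEW=0, ERR=-54277/65536
(2,2): OLD=4548723/131072 → NEW=0, ERR=4548723/131072
(2,3): OLD=391202943/2097152 → NEW=255, ERR=-143570817/2097152
(3,0): OLD=-20227439/1048576 → NEW=0, ERR=-20227439/1048576
(3,1): OLD=1687479599/16777216 → NEW=0, ERR=1687479599/16777216
(3,2): OLD=22538234545/268435456 → NEW=0, ERR=22538234545/268435456
(3,3): OLD=341486075991/4294967296 → NEW=0, ERR=341486075991/4294967296
(4,0): OLD=53373238493/268435456 → NEW=255, ERR=-15077802787/268435456
(4,1): OLD=174794132711/2147483648 → NEW=0, ERR=174794132711/2147483648
(4,2): OLD=16633026427895/68719476736 → NEW=255, ERR=-890440139785/68719476736
(4,3): OLD=177488686149617/1099511627776 → NEW=255, ERR=-102886778933263/1099511627776
(5,0): OLD=5728066070845/34359738368 → NEW=255, ERR=-3033667212995/34359738368
(5,1): OLD=239548738101915/1099511627776 → NEW=255, ERR=-40826726980965/1099511627776
(5,2): OLD=23432654880309/274877906944 → NEW=0, ERR=23432654880309/274877906944
(5,3): OLD=4595848655027441/17592186044416 → NEW=255, ERR=109841213701361/17592186044416
Output grid:
  Row 0: ..#.  (3 black, running=3)
  Row 1: #.##  (1 black, running=4)
  Row 2: #..#  (2 black, running=6)
  Row 3: ....  (4 black, running=10)
  Row 4: #.##  (1 black, running=11)
  Row 5: ##.#  (1 black, running=12)

Answer: 12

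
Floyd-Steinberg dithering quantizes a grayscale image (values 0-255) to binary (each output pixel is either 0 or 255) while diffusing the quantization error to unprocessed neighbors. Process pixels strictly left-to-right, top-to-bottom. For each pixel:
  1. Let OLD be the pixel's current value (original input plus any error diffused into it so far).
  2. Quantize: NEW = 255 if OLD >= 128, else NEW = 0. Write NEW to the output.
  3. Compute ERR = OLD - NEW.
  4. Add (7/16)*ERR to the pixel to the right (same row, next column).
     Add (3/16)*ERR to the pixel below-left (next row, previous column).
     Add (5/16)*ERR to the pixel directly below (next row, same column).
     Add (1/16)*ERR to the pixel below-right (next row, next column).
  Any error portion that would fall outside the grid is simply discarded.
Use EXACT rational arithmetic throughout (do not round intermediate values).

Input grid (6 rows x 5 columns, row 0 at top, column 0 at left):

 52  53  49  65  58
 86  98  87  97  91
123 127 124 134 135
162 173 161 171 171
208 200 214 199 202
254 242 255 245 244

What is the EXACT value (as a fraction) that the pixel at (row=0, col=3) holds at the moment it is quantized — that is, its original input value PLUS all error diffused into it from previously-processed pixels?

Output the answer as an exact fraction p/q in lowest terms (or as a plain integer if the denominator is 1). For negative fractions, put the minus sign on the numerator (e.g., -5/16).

Answer: 103359/1024

Derivation:
(0,0): OLD=52 → NEW=0, ERR=52
(0,1): OLD=303/4 → NEW=0, ERR=303/4
(0,2): OLD=5257/64 → NEW=0, ERR=5257/64
(0,3): OLD=103359/1024 → NEW=0, ERR=103359/1024
Target (0,3): original=65, with diffused error = 103359/1024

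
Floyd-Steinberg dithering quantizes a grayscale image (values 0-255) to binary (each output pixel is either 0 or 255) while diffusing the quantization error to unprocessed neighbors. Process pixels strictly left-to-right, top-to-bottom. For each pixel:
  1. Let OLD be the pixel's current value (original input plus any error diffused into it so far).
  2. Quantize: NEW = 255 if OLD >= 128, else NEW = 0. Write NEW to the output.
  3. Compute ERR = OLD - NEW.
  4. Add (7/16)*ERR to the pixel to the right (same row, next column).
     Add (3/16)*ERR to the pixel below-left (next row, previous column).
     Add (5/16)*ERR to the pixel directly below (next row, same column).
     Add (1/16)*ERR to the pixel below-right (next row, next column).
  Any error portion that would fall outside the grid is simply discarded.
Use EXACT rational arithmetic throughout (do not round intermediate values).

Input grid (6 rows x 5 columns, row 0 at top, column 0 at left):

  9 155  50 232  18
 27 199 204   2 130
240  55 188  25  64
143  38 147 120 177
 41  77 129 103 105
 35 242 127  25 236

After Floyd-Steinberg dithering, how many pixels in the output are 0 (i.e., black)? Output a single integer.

(0,0): OLD=9 → NEW=0, ERR=9
(0,1): OLD=2543/16 → NEW=255, ERR=-1537/16
(0,2): OLD=2041/256 → NEW=0, ERR=2041/256
(0,3): OLD=964559/4096 → NEW=255, ERR=-79921/4096
(0,4): OLD=620201/65536 → NEW=0, ERR=620201/65536
(1,0): OLD=3021/256 → NEW=0, ERR=3021/256
(1,1): OLD=360859/2048 → NEW=255, ERR=-161381/2048
(1,2): OLD=10640055/65536 → NEW=255, ERR=-6071625/65536
(1,3): OLD=-11103701/262144 → NEW=0, ERR=-11103701/262144
(1,4): OLD=474822689/4194304 → NEW=0, ERR=474822689/4194304
(2,0): OLD=7501017/32768 → NEW=255, ERR=-854823/32768
(2,1): OLD=2441699/1048576 → NEW=0, ERR=2441699/1048576
(2,2): OLD=2469607017/16777216 → NEW=255, ERR=-1808583063/16777216
(2,3): OLD=-5358843093/268435456 → NEW=0, ERR=-5358843093/268435456
(2,4): OLD=377939075949/4294967296 → NEW=0, ERR=377939075949/4294967296
(3,0): OLD=2269695305/16777216 → NEW=255, ERR=-2008494775/16777216
(3,1): OLD=-4763499371/134217728 → NEW=0, ERR=-4763499371/134217728
(3,2): OLD=404533101943/4294967296 → NEW=0, ERR=404533101943/4294967296
(3,3): OLD=1415022679775/8589934592 → NEW=255, ERR=-775410641185/8589934592
(3,4): OLD=22506728056763/137438953472 → NEW=255, ERR=-12540205078597/137438953472
(4,0): OLD=-6583459545/2147483648 → NEW=0, ERR=-6583459545/2147483648
(4,1): OLD=5136496019111/68719476736 → NEW=0, ERR=5136496019111/68719476736
(4,2): OLD=189106353205929/1099511627776 → NEW=255, ERR=-91269111876951/1099511627776
(4,3): OLD=479444121288871/17592186044416 → NEW=0, ERR=479444121288871/17592186044416
(4,4): OLD=23297209160192017/281474976710656 → NEW=0, ERR=23297209160192017/281474976710656
(5,0): OLD=52839041502293/1099511627776 → NEW=0, ERR=52839041502293/1099511627776
(5,1): OLD=2380461963937855/8796093022208 → NEW=255, ERR=137458243274815/8796093022208
(5,2): OLD=33123483842703671/281474976710656 → NEW=0, ERR=33123483842703671/281474976710656
(5,3): OLD=107334160531593593/1125899906842624 → NEW=0, ERR=107334160531593593/1125899906842624
(5,4): OLD=5499365778925231459/18014398509481984 → NEW=255, ERR=905694159007325539/18014398509481984
Output grid:
  Row 0: .#.#.  (3 black, running=3)
  Row 1: .##..  (3 black, running=6)
  Row 2: #.#..  (3 black, running=9)
  Row 3: #..##  (2 black, running=11)
  Row 4: ..#..  (4 black, running=15)
  Row 5: .#..#  (3 black, running=18)

Answer: 18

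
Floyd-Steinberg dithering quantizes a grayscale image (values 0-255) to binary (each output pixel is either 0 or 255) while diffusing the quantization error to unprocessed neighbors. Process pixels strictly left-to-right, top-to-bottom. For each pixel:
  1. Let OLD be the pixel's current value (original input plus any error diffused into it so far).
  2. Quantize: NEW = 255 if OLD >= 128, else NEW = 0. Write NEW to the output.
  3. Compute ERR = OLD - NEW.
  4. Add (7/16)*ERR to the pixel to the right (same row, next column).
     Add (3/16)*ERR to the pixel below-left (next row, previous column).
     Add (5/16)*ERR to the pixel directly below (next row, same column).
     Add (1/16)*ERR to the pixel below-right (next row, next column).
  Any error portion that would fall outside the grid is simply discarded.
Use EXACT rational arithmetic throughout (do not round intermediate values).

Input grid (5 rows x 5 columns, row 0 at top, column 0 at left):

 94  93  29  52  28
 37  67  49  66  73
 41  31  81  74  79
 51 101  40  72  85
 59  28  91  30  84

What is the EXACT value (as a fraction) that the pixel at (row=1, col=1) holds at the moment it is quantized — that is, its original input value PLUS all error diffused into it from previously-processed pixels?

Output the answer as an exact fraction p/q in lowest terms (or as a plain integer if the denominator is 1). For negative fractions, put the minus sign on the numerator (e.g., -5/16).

(0,0): OLD=94 → NEW=0, ERR=94
(0,1): OLD=1073/8 → NEW=255, ERR=-967/8
(0,2): OLD=-3057/128 → NEW=0, ERR=-3057/128
(0,3): OLD=85097/2048 → NEW=0, ERR=85097/2048
(0,4): OLD=1513183/32768 → NEW=0, ERR=1513183/32768
(1,0): OLD=5595/128 → NEW=0, ERR=5595/128
(1,1): OLD=50941/1024 → NEW=0, ERR=50941/1024
Target (1,1): original=67, with diffused error = 50941/1024

Answer: 50941/1024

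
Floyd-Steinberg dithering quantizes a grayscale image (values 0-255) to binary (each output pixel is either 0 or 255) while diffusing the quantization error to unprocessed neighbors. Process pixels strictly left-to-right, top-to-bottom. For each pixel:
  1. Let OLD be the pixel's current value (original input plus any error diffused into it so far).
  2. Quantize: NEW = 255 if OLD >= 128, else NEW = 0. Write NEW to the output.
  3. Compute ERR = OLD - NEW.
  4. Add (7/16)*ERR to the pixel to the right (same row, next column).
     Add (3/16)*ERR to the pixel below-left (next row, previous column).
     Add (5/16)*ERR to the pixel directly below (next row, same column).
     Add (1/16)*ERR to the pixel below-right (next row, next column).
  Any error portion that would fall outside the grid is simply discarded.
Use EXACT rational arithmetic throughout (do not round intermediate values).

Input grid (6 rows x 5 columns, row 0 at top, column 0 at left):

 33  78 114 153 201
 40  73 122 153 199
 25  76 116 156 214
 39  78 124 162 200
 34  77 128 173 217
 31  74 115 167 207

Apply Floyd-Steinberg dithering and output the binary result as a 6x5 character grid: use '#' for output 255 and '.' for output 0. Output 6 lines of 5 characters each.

Answer: ..#.#
..###
.#..#
..###
..#.#
..#.#

Derivation:
(0,0): OLD=33 → NEW=0, ERR=33
(0,1): OLD=1479/16 → NEW=0, ERR=1479/16
(0,2): OLD=39537/256 → NEW=255, ERR=-25743/256
(0,3): OLD=446487/4096 → NEW=0, ERR=446487/4096
(0,4): OLD=16298145/65536 → NEW=255, ERR=-413535/65536
(1,0): OLD=17317/256 → NEW=0, ERR=17317/256
(1,1): OLD=234883/2048 → NEW=0, ERR=234883/2048
(1,2): OLD=10942399/65536 → NEW=255, ERR=-5769281/65536
(1,3): OLD=36983827/262144 → NEW=255, ERR=-29862893/262144
(1,4): OLD=645930713/4194304 → NEW=255, ERR=-423616807/4194304
(2,0): OLD=2216529/32768 → NEW=0, ERR=2216529/32768
(2,1): OLD=135429771/1048576 → NEW=255, ERR=-131957109/1048576
(2,2): OLD=322820193/16777216 → NEW=0, ERR=322820193/16777216
(2,3): OLD=28019209107/268435456 → NEW=0, ERR=28019209107/268435456
(2,4): OLD=949120484421/4294967296 → NEW=255, ERR=-146096176059/4294967296
(3,0): OLD=613084737/16777216 → NEW=0, ERR=613084737/16777216
(3,1): OLD=8388156717/134217728 → NEW=0, ERR=8388156717/134217728
(3,2): OLD=726112361599/4294967296 → NEW=255, ERR=-369104298881/4294967296
(3,3): OLD=1304339413607/8589934592 → NEW=255, ERR=-886093907353/8589934592
(3,4): OLD=20720786273763/137438953472 → NEW=255, ERR=-14326146861597/137438953472
(4,0): OLD=122702303663/2147483648 → NEW=0, ERR=122702303663/2147483648
(4,1): OLD=7400973830703/68719476736 → NEW=0, ERR=7400973830703/68719476736
(4,2): OLD=146044443722401/1099511627776 → NEW=255, ERR=-134331021360479/1099511627776
(4,3): OLD=1097712710262831/17592186044416 → NEW=0, ERR=1097712710262831/17592186044416
(4,4): OLD=57780604604371145/281474976710656 → NEW=255, ERR=-13995514456846135/281474976710656
(5,0): OLD=75920150539245/1099511627776 → NEW=0, ERR=75920150539245/1099511627776
(5,1): OLD=1042585621455879/8796093022208 → NEW=0, ERR=1042585621455879/8796093022208
(5,2): OLD=41407126744717887/281474976710656 → NEW=255, ERR=-30368992316499393/281474976710656
(5,3): OLD=137739980884395633/1125899906842624 → NEW=0, ERR=137739980884395633/1125899906842624
(5,4): OLD=4483503681973438603/18014398509481984 → NEW=255, ERR=-110167937944467317/18014398509481984
Row 0: ..#.#
Row 1: ..###
Row 2: .#..#
Row 3: ..###
Row 4: ..#.#
Row 5: ..#.#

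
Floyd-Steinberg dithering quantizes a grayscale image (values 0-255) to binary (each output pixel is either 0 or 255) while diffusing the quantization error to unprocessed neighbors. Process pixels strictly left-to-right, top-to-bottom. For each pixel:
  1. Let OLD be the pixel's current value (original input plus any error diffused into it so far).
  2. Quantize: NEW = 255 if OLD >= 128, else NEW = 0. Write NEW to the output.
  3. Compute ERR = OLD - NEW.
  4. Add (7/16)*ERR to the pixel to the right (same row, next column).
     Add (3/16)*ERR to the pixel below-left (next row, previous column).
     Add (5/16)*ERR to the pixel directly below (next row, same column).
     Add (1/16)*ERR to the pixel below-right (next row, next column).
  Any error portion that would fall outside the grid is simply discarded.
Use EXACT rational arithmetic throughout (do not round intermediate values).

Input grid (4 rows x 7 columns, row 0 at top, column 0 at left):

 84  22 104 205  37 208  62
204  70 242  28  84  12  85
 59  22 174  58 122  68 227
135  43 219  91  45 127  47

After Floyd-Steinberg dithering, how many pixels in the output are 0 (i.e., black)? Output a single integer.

Answer: 17

Derivation:
(0,0): OLD=84 → NEW=0, ERR=84
(0,1): OLD=235/4 → NEW=0, ERR=235/4
(0,2): OLD=8301/64 → NEW=255, ERR=-8019/64
(0,3): OLD=153787/1024 → NEW=255, ERR=-107333/1024
(0,4): OLD=-145123/16384 → NEW=0, ERR=-145123/16384
(0,5): OLD=53510091/262144 → NEW=255, ERR=-13336629/262144
(0,6): OLD=166690445/4194304 → NEW=0, ERR=166690445/4194304
(1,0): OLD=15441/64 → NEW=255, ERR=-879/64
(1,1): OLD=32823/512 → NEW=0, ERR=32823/512
(1,2): OLD=3521091/16384 → NEW=255, ERR=-656829/16384
(1,3): OLD=-2083161/65536 → NEW=0, ERR=-2083161/65536
(1,4): OLD=214896053/4194304 → NEW=0, ERR=214896053/4194304
(1,5): OLD=852784133/33554432 → NEW=0, ERR=852784133/33554432
(1,6): OLD=56564045739/536870912 → NEW=0, ERR=56564045739/536870912
(2,0): OLD=546637/8192 → NEW=0, ERR=546637/8192
(2,1): OLD=16476255/262144 → NEW=0, ERR=16476255/262144
(2,2): OLD=784403805/4194304 → NEW=255, ERR=-285143715/4194304
(2,3): OLD=853118261/33554432 → NEW=0, ERR=853118261/33554432
(2,4): OLD=40778847589/268435456 → NEW=255, ERR=-27672193691/268435456
(2,5): OLD=462126403223/8589934592 → NEW=0, ERR=462126403223/8589934592
(2,6): OLD=39176963657873/137438953472 → NEW=255, ERR=4130030522513/137438953472
(3,0): OLD=703121725/4194304 → NEW=255, ERR=-366425795/4194304
(3,1): OLD=531623993/33554432 → NEW=0, ERR=531623993/33554432
(3,2): OLD=57279332251/268435456 → NEW=255, ERR=-11171709029/268435456
(3,3): OLD=61374753085/1073741824 → NEW=0, ERR=61374753085/1073741824
(3,4): OLD=6798965572925/137438953472 → NEW=0, ERR=6798965572925/137438953472
(3,5): OLD=181030376560583/1099511627776 → NEW=255, ERR=-99345088522297/1099511627776
(3,6): OLD=355770524944537/17592186044416 → NEW=0, ERR=355770524944537/17592186044416
Output grid:
  Row 0: ..##.#.  (4 black, running=4)
  Row 1: #.#....  (5 black, running=9)
  Row 2: ..#.#.#  (4 black, running=13)
  Row 3: #.#..#.  (4 black, running=17)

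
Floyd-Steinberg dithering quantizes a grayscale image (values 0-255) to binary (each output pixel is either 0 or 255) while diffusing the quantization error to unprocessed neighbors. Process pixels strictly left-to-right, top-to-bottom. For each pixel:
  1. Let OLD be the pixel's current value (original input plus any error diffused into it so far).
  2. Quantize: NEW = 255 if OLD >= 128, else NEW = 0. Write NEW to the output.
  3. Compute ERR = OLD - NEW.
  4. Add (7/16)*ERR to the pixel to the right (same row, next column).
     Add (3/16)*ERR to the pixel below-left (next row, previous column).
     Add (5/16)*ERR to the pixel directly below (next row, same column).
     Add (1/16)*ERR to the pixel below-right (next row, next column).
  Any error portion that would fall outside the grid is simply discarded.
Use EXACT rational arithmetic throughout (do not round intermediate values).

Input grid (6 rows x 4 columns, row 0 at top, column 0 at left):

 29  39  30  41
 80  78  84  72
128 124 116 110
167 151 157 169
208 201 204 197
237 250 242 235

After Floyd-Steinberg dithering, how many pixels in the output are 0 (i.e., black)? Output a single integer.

Answer: 11

Derivation:
(0,0): OLD=29 → NEW=0, ERR=29
(0,1): OLD=827/16 → NEW=0, ERR=827/16
(0,2): OLD=13469/256 → NEW=0, ERR=13469/256
(0,3): OLD=262219/4096 → NEW=0, ERR=262219/4096
(1,0): OLD=25281/256 → NEW=0, ERR=25281/256
(1,1): OLD=305223/2048 → NEW=255, ERR=-217017/2048
(1,2): OLD=4542675/65536 → NEW=0, ERR=4542675/65536
(1,3): OLD=131721781/1048576 → NEW=0, ERR=131721781/1048576
(2,0): OLD=4554493/32768 → NEW=255, ERR=-3801347/32768
(2,1): OLD=62181807/1048576 → NEW=0, ERR=62181807/1048576
(2,2): OLD=378612043/2097152 → NEW=255, ERR=-156161717/2097152
(2,3): OLD=4060438911/33554432 → NEW=0, ERR=4060438911/33554432
(3,0): OLD=2380124973/16777216 → NEW=255, ERR=-1898065107/16777216
(3,1): OLD=26527671795/268435456 → NEW=0, ERR=26527671795/268435456
(3,2): OLD=873429145613/4294967296 → NEW=255, ERR=-221787514867/4294967296
(3,3): OLD=12339940670939/68719476736 → NEW=255, ERR=-5183525896741/68719476736
(4,0): OLD=821091004393/4294967296 → NEW=255, ERR=-274125656087/4294967296
(4,1): OLD=6432340881467/34359738368 → NEW=255, ERR=-2329392402373/34359738368
(4,2): OLD=165186383533019/1099511627776 → NEW=255, ERR=-115189081549861/1099511627776
(4,3): OLD=2187877404355693/17592186044416 → NEW=0, ERR=2187877404355693/17592186044416
(5,0): OLD=112338924440857/549755813888 → NEW=255, ERR=-27848808100583/549755813888
(5,1): OLD=3219717000708303/17592186044416 → NEW=255, ERR=-1266290440617777/17592186044416
(5,2): OLD=1731524001834923/8796093022208 → NEW=255, ERR=-511479718828117/8796093022208
(5,3): OLD=68082265180391211/281474976710656 → NEW=255, ERR=-3693853880826069/281474976710656
Output grid:
  Row 0: ....  (4 black, running=4)
  Row 1: .#..  (3 black, running=7)
  Row 2: #.#.  (2 black, running=9)
  Row 3: #.##  (1 black, running=10)
  Row 4: ###.  (1 black, running=11)
  Row 5: ####  (0 black, running=11)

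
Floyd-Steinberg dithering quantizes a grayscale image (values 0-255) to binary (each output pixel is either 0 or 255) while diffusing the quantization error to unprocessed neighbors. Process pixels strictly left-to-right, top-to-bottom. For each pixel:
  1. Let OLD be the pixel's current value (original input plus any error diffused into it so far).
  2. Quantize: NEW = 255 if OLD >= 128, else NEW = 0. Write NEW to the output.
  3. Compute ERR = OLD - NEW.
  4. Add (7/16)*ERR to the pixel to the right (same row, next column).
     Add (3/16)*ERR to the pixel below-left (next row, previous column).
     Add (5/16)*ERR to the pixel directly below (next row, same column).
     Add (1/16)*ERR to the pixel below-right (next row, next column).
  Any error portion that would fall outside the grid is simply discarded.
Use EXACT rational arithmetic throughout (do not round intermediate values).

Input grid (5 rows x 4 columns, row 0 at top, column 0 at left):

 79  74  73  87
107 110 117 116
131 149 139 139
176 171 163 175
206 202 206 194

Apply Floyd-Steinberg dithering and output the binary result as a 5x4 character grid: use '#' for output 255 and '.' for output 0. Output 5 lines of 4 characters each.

(0,0): OLD=79 → NEW=0, ERR=79
(0,1): OLD=1737/16 → NEW=0, ERR=1737/16
(0,2): OLD=30847/256 → NEW=0, ERR=30847/256
(0,3): OLD=572281/4096 → NEW=255, ERR=-472199/4096
(1,0): OLD=38923/256 → NEW=255, ERR=-26357/256
(1,1): OLD=258893/2048 → NEW=0, ERR=258893/2048
(1,2): OLD=12788049/65536 → NEW=255, ERR=-3923631/65536
(1,3): OLD=64290311/1048576 → NEW=0, ERR=64290311/1048576
(2,0): OLD=4015007/32768 → NEW=0, ERR=4015007/32768
(2,1): OLD=235352517/1048576 → NEW=255, ERR=-32034363/1048576
(2,2): OLD=264915769/2097152 → NEW=0, ERR=264915769/2097152
(2,3): OLD=7035823349/33554432 → NEW=255, ERR=-1520556811/33554432
(3,0): OLD=3499088047/16777216 → NEW=255, ERR=-779102033/16777216
(3,1): OLD=46299661745/268435456 → NEW=255, ERR=-22151379535/268435456
(3,2): OLD=669871944271/4294967296 → NEW=255, ERR=-425344716209/4294967296
(3,3): OLD=8617886551209/68719476736 → NEW=0, ERR=8617886551209/68719476736
(4,0): OLD=755980961731/4294967296 → NEW=255, ERR=-339235698749/4294967296
(4,1): OLD=4129544888777/34359738368 → NEW=0, ERR=4129544888777/34359738368
(4,2): OLD=270468352960681/1099511627776 → NEW=255, ERR=-9907112122199/1099511627776
(4,3): OLD=3924076984508527/17592186044416 → NEW=255, ERR=-561930456817553/17592186044416
Row 0: ...#
Row 1: #.#.
Row 2: .#.#
Row 3: ###.
Row 4: #.##

Answer: ...#
#.#.
.#.#
###.
#.##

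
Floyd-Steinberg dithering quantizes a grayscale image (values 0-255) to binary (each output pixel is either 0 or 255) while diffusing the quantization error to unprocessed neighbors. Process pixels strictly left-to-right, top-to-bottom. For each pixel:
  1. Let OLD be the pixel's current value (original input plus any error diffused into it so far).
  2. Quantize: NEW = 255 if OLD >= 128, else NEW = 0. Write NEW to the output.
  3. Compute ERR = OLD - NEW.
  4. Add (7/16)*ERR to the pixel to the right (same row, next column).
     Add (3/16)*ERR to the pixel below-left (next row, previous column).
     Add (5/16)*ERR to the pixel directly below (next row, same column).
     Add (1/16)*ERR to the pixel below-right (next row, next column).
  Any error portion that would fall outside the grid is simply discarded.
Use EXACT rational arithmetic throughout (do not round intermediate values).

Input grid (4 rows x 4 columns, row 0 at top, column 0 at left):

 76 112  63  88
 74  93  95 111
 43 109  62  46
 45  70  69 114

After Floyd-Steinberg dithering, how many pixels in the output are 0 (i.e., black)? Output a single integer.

Answer: 12

Derivation:
(0,0): OLD=76 → NEW=0, ERR=76
(0,1): OLD=581/4 → NEW=255, ERR=-439/4
(0,2): OLD=959/64 → NEW=0, ERR=959/64
(0,3): OLD=96825/1024 → NEW=0, ERR=96825/1024
(1,0): OLD=4939/64 → NEW=0, ERR=4939/64
(1,1): OLD=51213/512 → NEW=0, ERR=51213/512
(1,2): OLD=2528273/16384 → NEW=255, ERR=-1649647/16384
(1,3): OLD=25541959/262144 → NEW=0, ERR=25541959/262144
(2,0): OLD=703455/8192 → NEW=0, ERR=703455/8192
(2,1): OLD=42931589/262144 → NEW=255, ERR=-23915131/262144
(2,2): OLD=7939513/524288 → NEW=0, ERR=7939513/524288
(2,3): OLD=644083445/8388608 → NEW=0, ERR=644083445/8388608
(3,0): OLD=229551087/4194304 → NEW=0, ERR=229551087/4194304
(3,1): OLD=4941984881/67108864 → NEW=0, ERR=4941984881/67108864
(3,2): OLD=123099097487/1073741824 → NEW=0, ERR=123099097487/1073741824
(3,3): OLD=3248672296809/17179869184 → NEW=255, ERR=-1132194345111/17179869184
Output grid:
  Row 0: .#..  (3 black, running=3)
  Row 1: ..#.  (3 black, running=6)
  Row 2: .#..  (3 black, running=9)
  Row 3: ...#  (3 black, running=12)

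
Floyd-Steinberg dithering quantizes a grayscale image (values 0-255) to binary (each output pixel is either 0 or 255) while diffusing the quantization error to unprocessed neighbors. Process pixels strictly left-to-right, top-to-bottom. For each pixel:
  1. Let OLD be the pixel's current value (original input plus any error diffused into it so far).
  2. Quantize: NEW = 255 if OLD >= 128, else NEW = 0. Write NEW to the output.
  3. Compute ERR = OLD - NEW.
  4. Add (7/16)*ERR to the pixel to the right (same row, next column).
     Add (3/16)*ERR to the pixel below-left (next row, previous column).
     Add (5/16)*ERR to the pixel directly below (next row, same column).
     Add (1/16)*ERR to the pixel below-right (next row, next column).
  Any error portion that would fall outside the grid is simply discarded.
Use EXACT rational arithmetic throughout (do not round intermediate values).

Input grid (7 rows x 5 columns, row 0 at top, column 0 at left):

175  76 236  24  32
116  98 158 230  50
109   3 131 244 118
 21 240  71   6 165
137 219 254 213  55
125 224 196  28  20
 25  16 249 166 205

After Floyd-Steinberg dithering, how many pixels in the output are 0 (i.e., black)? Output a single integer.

Answer: 17

Derivation:
(0,0): OLD=175 → NEW=255, ERR=-80
(0,1): OLD=41 → NEW=0, ERR=41
(0,2): OLD=4063/16 → NEW=255, ERR=-17/16
(0,3): OLD=6025/256 → NEW=0, ERR=6025/256
(0,4): OLD=173247/4096 → NEW=0, ERR=173247/4096
(1,0): OLD=1579/16 → NEW=0, ERR=1579/16
(1,1): OLD=19045/128 → NEW=255, ERR=-13595/128
(1,2): OLD=484049/4096 → NEW=0, ERR=484049/4096
(1,3): OLD=4864753/16384 → NEW=255, ERR=686833/16384
(1,4): OLD=21765571/262144 → NEW=0, ERR=21765571/262144
(2,0): OLD=245607/2048 → NEW=0, ERR=245607/2048
(2,1): OLD=3316277/65536 → NEW=0, ERR=3316277/65536
(2,2): OLD=200582671/1048576 → NEW=255, ERR=-66804209/1048576
(2,3): OLD=4230901197/16777216 → NEW=255, ERR=-47288883/16777216
(2,4): OLD=39012661339/268435456 → NEW=255, ERR=-29438379941/268435456
(3,0): OLD=71266047/1048576 → NEW=0, ERR=71266047/1048576
(3,1): OLD=2358017243/8388608 → NEW=255, ERR=218922203/8388608
(3,2): OLD=17486591761/268435456 → NEW=0, ERR=17486591761/268435456
(3,3): OLD=4871977267/536870912 → NEW=0, ERR=4871977267/536870912
(3,4): OLD=1155546004883/8589934592 → NEW=255, ERR=-1034887316077/8589934592
(4,0): OLD=21895237225/134217728 → NEW=255, ERR=-12330283415/134217728
(4,1): OLD=873705305809/4294967296 → NEW=255, ERR=-221511354671/4294967296
(4,2): OLD=17532110571471/68719476736 → NEW=255, ERR=8644003791/68719476736
(4,3): OLD=217013822098673/1099511627776 → NEW=255, ERR=-63361642984207/1099511627776
(4,4): OLD=-128311341293033/17592186044416 → NEW=0, ERR=-128311341293033/17592186044416
(5,0): OLD=5952555181587/68719476736 → NEW=0, ERR=5952555181587/68719476736
(5,1): OLD=131975204711073/549755813888 → NEW=255, ERR=-8212527830367/549755813888
(5,2): OLD=3086992759635281/17592186044416 → NEW=255, ERR=-1399014681690799/17592186044416
(5,3): OLD=-1840864005395597/70368744177664 → NEW=0, ERR=-1840864005395597/70368744177664
(5,4): OLD=3010578122233393/1125899906842624 → NEW=0, ERR=3010578122233393/1125899906842624
(6,0): OLD=433366949327579/8796093022208 → NEW=0, ERR=433366949327579/8796093022208
(6,1): OLD=6583542546511757/281474976710656 → NEW=0, ERR=6583542546511757/281474976710656
(6,2): OLD=1029264748191676815/4503599627370496 → NEW=255, ERR=-119153156787799665/4503599627370496
(6,3): OLD=10216391210008804853/72057594037927936 → NEW=255, ERR=-8158295269662818827/72057594037927936
(6,4): OLD=178319181814353492723/1152921504606846976 → NEW=255, ERR=-115675801860392486157/1152921504606846976
Output grid:
  Row 0: #.#..  (3 black, running=3)
  Row 1: .#.#.  (3 black, running=6)
  Row 2: ..###  (2 black, running=8)
  Row 3: .#..#  (3 black, running=11)
  Row 4: ####.  (1 black, running=12)
  Row 5: .##..  (3 black, running=15)
  Row 6: ..###  (2 black, running=17)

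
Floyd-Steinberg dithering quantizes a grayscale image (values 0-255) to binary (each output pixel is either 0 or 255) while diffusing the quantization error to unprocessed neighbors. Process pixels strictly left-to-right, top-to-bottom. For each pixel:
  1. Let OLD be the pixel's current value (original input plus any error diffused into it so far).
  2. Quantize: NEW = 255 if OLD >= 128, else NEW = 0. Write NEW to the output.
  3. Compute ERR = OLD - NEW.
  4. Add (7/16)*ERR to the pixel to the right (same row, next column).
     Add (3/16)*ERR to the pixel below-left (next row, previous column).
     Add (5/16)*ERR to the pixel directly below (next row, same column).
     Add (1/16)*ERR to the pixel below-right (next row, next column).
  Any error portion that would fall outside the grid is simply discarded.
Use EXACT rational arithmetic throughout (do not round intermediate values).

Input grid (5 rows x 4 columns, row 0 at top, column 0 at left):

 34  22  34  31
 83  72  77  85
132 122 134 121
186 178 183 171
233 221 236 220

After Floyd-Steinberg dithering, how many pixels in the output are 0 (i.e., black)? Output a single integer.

(0,0): OLD=34 → NEW=0, ERR=34
(0,1): OLD=295/8 → NEW=0, ERR=295/8
(0,2): OLD=6417/128 → NEW=0, ERR=6417/128
(0,3): OLD=108407/2048 → NEW=0, ERR=108407/2048
(1,0): OLD=12869/128 → NEW=0, ERR=12869/128
(1,1): OLD=142371/1024 → NEW=255, ERR=-118749/1024
(1,2): OLD=1774751/32768 → NEW=0, ERR=1774751/32768
(1,3): OLD=67303049/524288 → NEW=255, ERR=-66390391/524288
(2,0): OLD=2321201/16384 → NEW=255, ERR=-1856719/16384
(2,1): OLD=27587947/524288 → NEW=0, ERR=27587947/524288
(2,2): OLD=149899815/1048576 → NEW=255, ERR=-117487065/1048576
(2,3): OLD=600521803/16777216 → NEW=0, ERR=600521803/16777216
(3,0): OLD=1345969889/8388608 → NEW=255, ERR=-793125151/8388608
(3,1): OLD=16775585599/134217728 → NEW=0, ERR=16775585599/134217728
(3,2): OLD=456701922881/2147483648 → NEW=255, ERR=-90906407359/2147483648
(3,3): OLD=5382890854215/34359738368 → NEW=255, ERR=-3378842429625/34359738368
(4,0): OLD=487240434701/2147483648 → NEW=255, ERR=-60367895539/2147483648
(4,1): OLD=4018607248871/17179869184 → NEW=255, ERR=-362259393049/17179869184
(4,2): OLD=111556250610631/549755813888 → NEW=255, ERR=-28631481930809/549755813888
(4,3): OLD=1441140656716193/8796093022208 → NEW=255, ERR=-801863063946847/8796093022208
Output grid:
  Row 0: ....  (4 black, running=4)
  Row 1: .#.#  (2 black, running=6)
  Row 2: #.#.  (2 black, running=8)
  Row 3: #.##  (1 black, running=9)
  Row 4: ####  (0 black, running=9)

Answer: 9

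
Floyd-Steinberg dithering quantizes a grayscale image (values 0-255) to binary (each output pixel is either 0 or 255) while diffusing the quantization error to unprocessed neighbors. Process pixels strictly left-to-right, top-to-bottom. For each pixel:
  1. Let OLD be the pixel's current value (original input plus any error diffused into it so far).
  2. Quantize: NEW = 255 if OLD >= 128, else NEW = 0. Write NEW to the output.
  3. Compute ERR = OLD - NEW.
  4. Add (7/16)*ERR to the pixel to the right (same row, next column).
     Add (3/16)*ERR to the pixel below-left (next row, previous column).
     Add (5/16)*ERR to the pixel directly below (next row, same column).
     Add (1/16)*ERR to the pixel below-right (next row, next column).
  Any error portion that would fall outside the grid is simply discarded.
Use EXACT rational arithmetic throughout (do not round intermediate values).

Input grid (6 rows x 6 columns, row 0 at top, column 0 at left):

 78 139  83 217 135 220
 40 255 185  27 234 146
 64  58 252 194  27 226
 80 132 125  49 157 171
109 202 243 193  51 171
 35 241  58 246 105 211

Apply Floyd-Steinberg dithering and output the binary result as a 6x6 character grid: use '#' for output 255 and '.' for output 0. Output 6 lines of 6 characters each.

(0,0): OLD=78 → NEW=0, ERR=78
(0,1): OLD=1385/8 → NEW=255, ERR=-655/8
(0,2): OLD=6039/128 → NEW=0, ERR=6039/128
(0,3): OLD=486689/2048 → NEW=255, ERR=-35551/2048
(0,4): OLD=4174823/32768 → NEW=0, ERR=4174823/32768
(0,5): OLD=144567121/524288 → NEW=255, ERR=10873681/524288
(1,0): OLD=6275/128 → NEW=0, ERR=6275/128
(1,1): OLD=270933/1024 → NEW=255, ERR=9813/1024
(1,2): OLD=6408249/32768 → NEW=255, ERR=-1947591/32768
(1,3): OLD=2937253/131072 → NEW=0, ERR=2937253/131072
(1,4): OLD=2402683183/8388608 → NEW=255, ERR=263588143/8388608
(1,5): OLD=23379554457/134217728 → NEW=255, ERR=-10845966183/134217728
(2,0): OLD=1329015/16384 → NEW=0, ERR=1329015/16384
(2,1): OLD=46348621/524288 → NEW=0, ERR=46348621/524288
(2,2): OLD=2322833575/8388608 → NEW=255, ERR=183738535/8388608
(2,3): OLD=14278255535/67108864 → NEW=255, ERR=-2834504785/67108864
(2,4): OLD=9855891469/2147483648 → NEW=0, ERR=9855891469/2147483648
(2,5): OLD=7034093381419/34359738368 → NEW=255, ERR=-1727639902421/34359738368
(3,0): OLD=1022776903/8388608 → NEW=0, ERR=1022776903/8388608
(3,1): OLD=14907869691/67108864 → NEW=255, ERR=-2204890629/67108864
(3,2): OLD=61781072065/536870912 → NEW=0, ERR=61781072065/536870912
(3,3): OLD=3036581171619/34359738368 → NEW=0, ERR=3036581171619/34359738368
(3,4): OLD=50861008071043/274877906944 → NEW=255, ERR=-19232858199677/274877906944
(3,5): OLD=549591904012237/4398046511104 → NEW=0, ERR=549591904012237/4398046511104
(4,0): OLD=151334263049/1073741824 → NEW=255, ERR=-122469902071/1073741824
(4,1): OLD=2938254886325/17179869184 → NEW=255, ERR=-1442611755595/17179869184
(4,2): OLD=141144880770063/549755813888 → NEW=255, ERR=957148228623/549755813888
(4,3): OLD=1895139153212523/8796093022208 → NEW=255, ERR=-347864567450517/8796093022208
(4,4): OLD=5740218826027675/140737488355328 → NEW=0, ERR=5740218826027675/140737488355328
(4,5): OLD=503326781166094429/2251799813685248 → NEW=255, ERR=-70882171323643811/2251799813685248
(5,0): OLD=-4504700689425/274877906944 → NEW=0, ERR=-4504700689425/274877906944
(5,1): OLD=1766141582630495/8796093022208 → NEW=255, ERR=-476862138032545/8796093022208
(5,2): OLD=1559550147727429/70368744177664 → NEW=0, ERR=1559550147727429/70368744177664
(5,3): OLD=565412977263324167/2251799813685248 → NEW=255, ERR=-8795975226414073/2251799813685248
(5,4): OLD=484871190406283543/4503599627370496 → NEW=0, ERR=484871190406283543/4503599627370496
(5,5): OLD=18073115964043226787/72057594037927936 → NEW=255, ERR=-301570515628396893/72057594037927936
Row 0: .#.#.#
Row 1: .##.##
Row 2: ..##.#
Row 3: .#..#.
Row 4: ####.#
Row 5: .#.#.#

Answer: .#.#.#
.##.##
..##.#
.#..#.
####.#
.#.#.#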